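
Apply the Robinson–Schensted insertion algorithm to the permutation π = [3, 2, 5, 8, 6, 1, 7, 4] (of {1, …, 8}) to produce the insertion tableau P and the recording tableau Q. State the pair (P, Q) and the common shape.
P = [1, 4, 6, 7] / [2, 5] / [3, 8];  Q = [1, 3, 4, 7] / [2, 5] / [6, 8];  common shape = (4, 2, 2)

Row-insert the values π_1, π_2, … into P one at a time, bumping the leftmost entry strictly greater than the inserted value down to the next row. The recording tableau Q records, in position (i, j), the step at which that cell was added to P.
  Insert 3 (step 1): P = [3];  Q = [1]
  Insert 2 (step 2): P = [2] / [3];  Q = [1] / [2]
  Insert 5 (step 3): P = [2, 5] / [3];  Q = [1, 3] / [2]
  Insert 8 (step 4): P = [2, 5, 8] / [3];  Q = [1, 3, 4] / [2]
  Insert 6 (step 5): P = [2, 5, 6] / [3, 8];  Q = [1, 3, 4] / [2, 5]
  Insert 1 (step 6): P = [1, 5, 6] / [2, 8] / [3];  Q = [1, 3, 4] / [2, 5] / [6]
  Insert 7 (step 7): P = [1, 5, 6, 7] / [2, 8] / [3];  Q = [1, 3, 4, 7] / [2, 5] / [6]
  Insert 4 (step 8): P = [1, 4, 6, 7] / [2, 5] / [3, 8];  Q = [1, 3, 4, 7] / [2, 5] / [6, 8]
Final shape: (4, 2, 2).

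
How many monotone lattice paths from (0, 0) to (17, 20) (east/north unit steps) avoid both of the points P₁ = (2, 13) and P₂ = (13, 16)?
Number of paths = 11139662940

Inclusion–exclusion. Total paths: C(37, 17) = 15905368710. Through P₁: C(15, 2)·C(22, 15) = 17907120. Through P₂: C(29, 13)·C(8, 4) = 4750474050. Since P₁ is strictly southwest of P₂, a monotone path through both must visit P₁ then P₂; paths through both = C(15, 2)·C(14, 11)·C(8, 4) = 2675400. Avoid both = 15905368710 − 17907120 − 4750474050 + 2675400 = 11139662940.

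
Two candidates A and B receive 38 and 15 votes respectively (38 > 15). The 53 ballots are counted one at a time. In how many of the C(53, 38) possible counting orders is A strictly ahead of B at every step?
Strict-lead orderings = 2712415061720

Total orderings of the 53 votes with 38 for A: C(53, 38) = 6250347750920. By the Bertrand ballot formula (Cycle Lemma / reflection principle), the number of orderings in which A is strictly ahead of B throughout is (p − q)/(p + q) · C(p + q, p) = (38 − 15)/(38 + 15) · 6250347750920 = 2712415061720.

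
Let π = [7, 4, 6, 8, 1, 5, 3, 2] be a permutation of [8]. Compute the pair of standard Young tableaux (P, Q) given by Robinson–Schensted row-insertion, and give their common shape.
P = [1, 2, 8] / [3, 5] / [4] / [6] / [7];  Q = [1, 3, 4] / [2, 6] / [5] / [7] / [8];  common shape = (3, 2, 1, 1, 1)

Row-insert the values π_1, π_2, … into P one at a time, bumping the leftmost entry strictly greater than the inserted value down to the next row. The recording tableau Q records, in position (i, j), the step at which that cell was added to P.
  Insert 7 (step 1): P = [7];  Q = [1]
  Insert 4 (step 2): P = [4] / [7];  Q = [1] / [2]
  Insert 6 (step 3): P = [4, 6] / [7];  Q = [1, 3] / [2]
  Insert 8 (step 4): P = [4, 6, 8] / [7];  Q = [1, 3, 4] / [2]
  Insert 1 (step 5): P = [1, 6, 8] / [4] / [7];  Q = [1, 3, 4] / [2] / [5]
  Insert 5 (step 6): P = [1, 5, 8] / [4, 6] / [7];  Q = [1, 3, 4] / [2, 6] / [5]
  Insert 3 (step 7): P = [1, 3, 8] / [4, 5] / [6] / [7];  Q = [1, 3, 4] / [2, 6] / [5] / [7]
  Insert 2 (step 8): P = [1, 2, 8] / [3, 5] / [4] / [6] / [7];  Q = [1, 3, 4] / [2, 6] / [5] / [7] / [8]
Final shape: (3, 2, 1, 1, 1).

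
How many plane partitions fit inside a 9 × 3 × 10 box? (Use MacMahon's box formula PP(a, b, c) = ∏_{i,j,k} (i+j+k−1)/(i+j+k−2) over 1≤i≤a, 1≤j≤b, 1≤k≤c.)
PP(9, 3, 10) = 8291930371088

Evaluate the triple product over i = 1..9, j = 1..3, k = 1..10. The factors are (2/1) · (3/2) · (4/3) · (5/4) · (6/5) · (7/6) · (8/7) · (9/8) · … (270 factors total). The numerators and denominators telescope so the product is an integer; carrying out the multiplication exactly gives PP(9, 3, 10) = 8291930371088.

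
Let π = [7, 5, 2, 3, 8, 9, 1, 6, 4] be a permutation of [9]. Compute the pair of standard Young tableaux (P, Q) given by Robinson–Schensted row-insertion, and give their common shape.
P = [1, 3, 4, 9] / [2, 6] / [5, 8] / [7];  Q = [1, 4, 5, 6] / [2, 8] / [3, 9] / [7];  common shape = (4, 2, 2, 1)

Row-insert the values π_1, π_2, … into P one at a time, bumping the leftmost entry strictly greater than the inserted value down to the next row. The recording tableau Q records, in position (i, j), the step at which that cell was added to P.
  Insert 7 (step 1): P = [7];  Q = [1]
  Insert 5 (step 2): P = [5] / [7];  Q = [1] / [2]
  Insert 2 (step 3): P = [2] / [5] / [7];  Q = [1] / [2] / [3]
  Insert 3 (step 4): P = [2, 3] / [5] / [7];  Q = [1, 4] / [2] / [3]
  Insert 8 (step 5): P = [2, 3, 8] / [5] / [7];  Q = [1, 4, 5] / [2] / [3]
  Insert 9 (step 6): P = [2, 3, 8, 9] / [5] / [7];  Q = [1, 4, 5, 6] / [2] / [3]
  Insert 1 (step 7): P = [1, 3, 8, 9] / [2] / [5] / [7];  Q = [1, 4, 5, 6] / [2] / [3] / [7]
  Insert 6 (step 8): P = [1, 3, 6, 9] / [2, 8] / [5] / [7];  Q = [1, 4, 5, 6] / [2, 8] / [3] / [7]
  Insert 4 (step 9): P = [1, 3, 4, 9] / [2, 6] / [5, 8] / [7];  Q = [1, 4, 5, 6] / [2, 8] / [3, 9] / [7]
Final shape: (4, 2, 2, 1).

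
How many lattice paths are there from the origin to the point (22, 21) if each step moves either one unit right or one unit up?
Number of paths = 1052049481860

A monotone lattice path from (0, 0) to (22, 21) consists of 22 east steps and 21 north steps in some order, so it is determined by which 22 of the 43 steps are east. The count is C(43, 22) = 1052049481860.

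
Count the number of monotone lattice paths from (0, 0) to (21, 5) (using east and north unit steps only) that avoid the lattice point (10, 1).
Number of paths = 50765

Total paths from (0, 0) to (21, 5): C(26, 21) = 65780. Paths through (10, 1): (paths (0, 0) → (10, 1)) × (paths (10, 1) → (21, 5)) = C(11, 10) · C(15, 11) = 11 · 1365 = 15015. Avoidance count = 65780 − 15015 = 50765.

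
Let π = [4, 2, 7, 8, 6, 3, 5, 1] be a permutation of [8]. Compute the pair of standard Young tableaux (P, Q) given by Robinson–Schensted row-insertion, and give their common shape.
P = [1, 3, 5] / [2, 6, 8] / [4] / [7];  Q = [1, 3, 4] / [2, 5, 7] / [6] / [8];  common shape = (3, 3, 1, 1)

Row-insert the values π_1, π_2, … into P one at a time, bumping the leftmost entry strictly greater than the inserted value down to the next row. The recording tableau Q records, in position (i, j), the step at which that cell was added to P.
  Insert 4 (step 1): P = [4];  Q = [1]
  Insert 2 (step 2): P = [2] / [4];  Q = [1] / [2]
  Insert 7 (step 3): P = [2, 7] / [4];  Q = [1, 3] / [2]
  Insert 8 (step 4): P = [2, 7, 8] / [4];  Q = [1, 3, 4] / [2]
  Insert 6 (step 5): P = [2, 6, 8] / [4, 7];  Q = [1, 3, 4] / [2, 5]
  Insert 3 (step 6): P = [2, 3, 8] / [4, 6] / [7];  Q = [1, 3, 4] / [2, 5] / [6]
  Insert 5 (step 7): P = [2, 3, 5] / [4, 6, 8] / [7];  Q = [1, 3, 4] / [2, 5, 7] / [6]
  Insert 1 (step 8): P = [1, 3, 5] / [2, 6, 8] / [4] / [7];  Q = [1, 3, 4] / [2, 5, 7] / [6] / [8]
Final shape: (3, 3, 1, 1).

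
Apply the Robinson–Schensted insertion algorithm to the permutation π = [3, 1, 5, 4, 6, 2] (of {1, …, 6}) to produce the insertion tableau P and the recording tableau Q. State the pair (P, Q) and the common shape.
P = [1, 2, 6] / [3, 4] / [5];  Q = [1, 3, 5] / [2, 4] / [6];  common shape = (3, 2, 1)

Row-insert the values π_1, π_2, … into P one at a time, bumping the leftmost entry strictly greater than the inserted value down to the next row. The recording tableau Q records, in position (i, j), the step at which that cell was added to P.
  Insert 3 (step 1): P = [3];  Q = [1]
  Insert 1 (step 2): P = [1] / [3];  Q = [1] / [2]
  Insert 5 (step 3): P = [1, 5] / [3];  Q = [1, 3] / [2]
  Insert 4 (step 4): P = [1, 4] / [3, 5];  Q = [1, 3] / [2, 4]
  Insert 6 (step 5): P = [1, 4, 6] / [3, 5];  Q = [1, 3, 5] / [2, 4]
  Insert 2 (step 6): P = [1, 2, 6] / [3, 4] / [5];  Q = [1, 3, 5] / [2, 4] / [6]
Final shape: (3, 2, 1).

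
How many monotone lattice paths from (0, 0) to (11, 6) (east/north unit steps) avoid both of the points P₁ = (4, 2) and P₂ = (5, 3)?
Number of paths = 5242

Inclusion–exclusion. Total paths: C(17, 11) = 12376. Through P₁: C(6, 4)·C(11, 7) = 4950. Through P₂: C(8, 5)·C(9, 6) = 4704. Since P₁ is strictly southwest of P₂, a monotone path through both must visit P₁ then P₂; paths through both = C(6, 4)·C(2, 1)·C(9, 6) = 2520. Avoid both = 12376 − 4950 − 4704 + 2520 = 5242.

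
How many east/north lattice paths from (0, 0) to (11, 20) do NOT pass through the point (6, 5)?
Number of paths = 77509467

Total paths from (0, 0) to (11, 20): C(31, 11) = 84672315. Paths through (6, 5): (paths (0, 0) → (6, 5)) × (paths (6, 5) → (11, 20)) = C(11, 6) · C(20, 5) = 462 · 15504 = 7162848. Avoidance count = 84672315 − 7162848 = 77509467.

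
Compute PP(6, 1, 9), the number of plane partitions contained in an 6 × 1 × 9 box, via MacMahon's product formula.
PP(6, 1, 9) = 5005

Evaluate the triple product over i = 1..6, j = 1..1, k = 1..9. The factors are (2/1) · (3/2) · (4/3) · (5/4) · (6/5) · (7/6) · (8/7) · (9/8) · … (54 factors total). The numerators and denominators telescope so the product is an integer; carrying out the multiplication exactly gives PP(6, 1, 9) = 5005.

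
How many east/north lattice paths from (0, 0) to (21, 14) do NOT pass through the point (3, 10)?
Number of paths = 2317867310

Total paths from (0, 0) to (21, 14): C(35, 21) = 2319959400. Paths through (3, 10): (paths (0, 0) → (3, 10)) × (paths (3, 10) → (21, 14)) = C(13, 3) · C(22, 18) = 286 · 7315 = 2092090. Avoidance count = 2319959400 − 2092090 = 2317867310.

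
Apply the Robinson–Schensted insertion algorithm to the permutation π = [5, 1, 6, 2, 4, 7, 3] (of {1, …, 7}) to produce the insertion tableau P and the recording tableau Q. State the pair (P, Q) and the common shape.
P = [1, 2, 3, 7] / [4, 6] / [5];  Q = [1, 3, 5, 6] / [2, 4] / [7];  common shape = (4, 2, 1)

Row-insert the values π_1, π_2, … into P one at a time, bumping the leftmost entry strictly greater than the inserted value down to the next row. The recording tableau Q records, in position (i, j), the step at which that cell was added to P.
  Insert 5 (step 1): P = [5];  Q = [1]
  Insert 1 (step 2): P = [1] / [5];  Q = [1] / [2]
  Insert 6 (step 3): P = [1, 6] / [5];  Q = [1, 3] / [2]
  Insert 2 (step 4): P = [1, 2] / [5, 6];  Q = [1, 3] / [2, 4]
  Insert 4 (step 5): P = [1, 2, 4] / [5, 6];  Q = [1, 3, 5] / [2, 4]
  Insert 7 (step 6): P = [1, 2, 4, 7] / [5, 6];  Q = [1, 3, 5, 6] / [2, 4]
  Insert 3 (step 7): P = [1, 2, 3, 7] / [4, 6] / [5];  Q = [1, 3, 5, 6] / [2, 4] / [7]
Final shape: (4, 2, 1).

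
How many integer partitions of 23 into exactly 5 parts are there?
p(23, 5 parts) = 141

Partitions of n into exactly k parts are in bijection with partitions of n − k into at most k parts (subtract 1 from each part). So p(23, exactly 5) = p(18, parts ≤ 5). Computing via the recurrence p(m, j) = p(m, j−1) + p(m−j, j) gives 141.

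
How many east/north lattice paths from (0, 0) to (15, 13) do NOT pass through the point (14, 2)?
Number of paths = 37440720

Total paths from (0, 0) to (15, 13): C(28, 15) = 37442160. Paths through (14, 2): (paths (0, 0) → (14, 2)) × (paths (14, 2) → (15, 13)) = C(16, 14) · C(12, 1) = 120 · 12 = 1440. Avoidance count = 37442160 − 1440 = 37440720.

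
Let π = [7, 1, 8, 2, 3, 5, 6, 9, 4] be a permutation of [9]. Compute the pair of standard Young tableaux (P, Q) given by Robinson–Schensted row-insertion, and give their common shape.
P = [1, 2, 3, 4, 6, 9] / [5, 8] / [7];  Q = [1, 3, 5, 6, 7, 8] / [2, 4] / [9];  common shape = (6, 2, 1)

Row-insert the values π_1, π_2, … into P one at a time, bumping the leftmost entry strictly greater than the inserted value down to the next row. The recording tableau Q records, in position (i, j), the step at which that cell was added to P.
  Insert 7 (step 1): P = [7];  Q = [1]
  Insert 1 (step 2): P = [1] / [7];  Q = [1] / [2]
  Insert 8 (step 3): P = [1, 8] / [7];  Q = [1, 3] / [2]
  Insert 2 (step 4): P = [1, 2] / [7, 8];  Q = [1, 3] / [2, 4]
  Insert 3 (step 5): P = [1, 2, 3] / [7, 8];  Q = [1, 3, 5] / [2, 4]
  Insert 5 (step 6): P = [1, 2, 3, 5] / [7, 8];  Q = [1, 3, 5, 6] / [2, 4]
  Insert 6 (step 7): P = [1, 2, 3, 5, 6] / [7, 8];  Q = [1, 3, 5, 6, 7] / [2, 4]
  Insert 9 (step 8): P = [1, 2, 3, 5, 6, 9] / [7, 8];  Q = [1, 3, 5, 6, 7, 8] / [2, 4]
  Insert 4 (step 9): P = [1, 2, 3, 4, 6, 9] / [5, 8] / [7];  Q = [1, 3, 5, 6, 7, 8] / [2, 4] / [9]
Final shape: (6, 2, 1).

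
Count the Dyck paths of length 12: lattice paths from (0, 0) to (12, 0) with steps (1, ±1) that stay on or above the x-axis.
C_6 = 132

These Dyck paths are counted by the Catalan number C_n = (1/(n + 1)) · C(2n, n). For n = 6: C_6 = (1/7) · C(12, 6) = 924/7 = 132.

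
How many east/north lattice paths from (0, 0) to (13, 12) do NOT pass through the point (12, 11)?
Number of paths = 2496144

Total paths from (0, 0) to (13, 12): C(25, 13) = 5200300. Paths through (12, 11): (paths (0, 0) → (12, 11)) × (paths (12, 11) → (13, 12)) = C(23, 12) · C(2, 1) = 1352078 · 2 = 2704156. Avoidance count = 5200300 − 2704156 = 2496144.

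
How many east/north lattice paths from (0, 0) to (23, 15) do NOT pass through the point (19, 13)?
Number of paths = 10260682560

Total paths from (0, 0) to (23, 15): C(38, 23) = 15471286560. Paths through (19, 13): (paths (0, 0) → (19, 13)) × (paths (19, 13) → (23, 15)) = C(32, 19) · C(6, 4) = 347373600 · 15 = 5210604000. Avoidance count = 15471286560 − 5210604000 = 10260682560.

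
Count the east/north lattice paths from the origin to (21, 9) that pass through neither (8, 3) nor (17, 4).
Number of paths = 9284160

Inclusion–exclusion. Total paths: C(30, 21) = 14307150. Through P₁: C(11, 8)·C(19, 13) = 4476780. Through P₂: C(21, 17)·C(9, 4) = 754110. Since P₁ is strictly southwest of P₂, a monotone path through both must visit P₁ then P₂; paths through both = C(11, 8)·C(10, 9)·C(9, 4) = 207900. Avoid both = 14307150 − 4476780 − 754110 + 207900 = 9284160.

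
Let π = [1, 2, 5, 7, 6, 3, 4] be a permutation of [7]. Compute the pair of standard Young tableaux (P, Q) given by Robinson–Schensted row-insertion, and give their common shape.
P = [1, 2, 3, 4] / [5, 6] / [7];  Q = [1, 2, 3, 4] / [5, 7] / [6];  common shape = (4, 2, 1)

Row-insert the values π_1, π_2, … into P one at a time, bumping the leftmost entry strictly greater than the inserted value down to the next row. The recording tableau Q records, in position (i, j), the step at which that cell was added to P.
  Insert 1 (step 1): P = [1];  Q = [1]
  Insert 2 (step 2): P = [1, 2];  Q = [1, 2]
  Insert 5 (step 3): P = [1, 2, 5];  Q = [1, 2, 3]
  Insert 7 (step 4): P = [1, 2, 5, 7];  Q = [1, 2, 3, 4]
  Insert 6 (step 5): P = [1, 2, 5, 6] / [7];  Q = [1, 2, 3, 4] / [5]
  Insert 3 (step 6): P = [1, 2, 3, 6] / [5] / [7];  Q = [1, 2, 3, 4] / [5] / [6]
  Insert 4 (step 7): P = [1, 2, 3, 4] / [5, 6] / [7];  Q = [1, 2, 3, 4] / [5, 7] / [6]
Final shape: (4, 2, 1).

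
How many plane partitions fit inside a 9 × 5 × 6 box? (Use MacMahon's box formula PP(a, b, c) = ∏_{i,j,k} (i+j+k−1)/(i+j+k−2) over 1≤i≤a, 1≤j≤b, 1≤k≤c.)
PP(9, 5, 6) = 72261531710368

Evaluate the triple product over i = 1..9, j = 1..5, k = 1..6. The factors are (2/1) · (3/2) · (4/3) · (5/4) · (6/5) · (7/6) · (3/2) · (4/3) · … (270 factors total). The numerators and denominators telescope so the product is an integer; carrying out the multiplication exactly gives PP(9, 5, 6) = 72261531710368.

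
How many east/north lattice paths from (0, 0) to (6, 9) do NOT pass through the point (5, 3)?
Number of paths = 4613

Total paths from (0, 0) to (6, 9): C(15, 6) = 5005. Paths through (5, 3): (paths (0, 0) → (5, 3)) × (paths (5, 3) → (6, 9)) = C(8, 5) · C(7, 1) = 56 · 7 = 392. Avoidance count = 5005 − 392 = 4613.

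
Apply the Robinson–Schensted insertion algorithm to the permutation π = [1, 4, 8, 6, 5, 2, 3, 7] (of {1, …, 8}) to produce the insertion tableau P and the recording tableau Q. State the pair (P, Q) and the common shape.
P = [1, 2, 3, 7] / [4, 5] / [6] / [8];  Q = [1, 2, 3, 8] / [4, 7] / [5] / [6];  common shape = (4, 2, 1, 1)

Row-insert the values π_1, π_2, … into P one at a time, bumping the leftmost entry strictly greater than the inserted value down to the next row. The recording tableau Q records, in position (i, j), the step at which that cell was added to P.
  Insert 1 (step 1): P = [1];  Q = [1]
  Insert 4 (step 2): P = [1, 4];  Q = [1, 2]
  Insert 8 (step 3): P = [1, 4, 8];  Q = [1, 2, 3]
  Insert 6 (step 4): P = [1, 4, 6] / [8];  Q = [1, 2, 3] / [4]
  Insert 5 (step 5): P = [1, 4, 5] / [6] / [8];  Q = [1, 2, 3] / [4] / [5]
  Insert 2 (step 6): P = [1, 2, 5] / [4] / [6] / [8];  Q = [1, 2, 3] / [4] / [5] / [6]
  Insert 3 (step 7): P = [1, 2, 3] / [4, 5] / [6] / [8];  Q = [1, 2, 3] / [4, 7] / [5] / [6]
  Insert 7 (step 8): P = [1, 2, 3, 7] / [4, 5] / [6] / [8];  Q = [1, 2, 3, 8] / [4, 7] / [5] / [6]
Final shape: (4, 2, 1, 1).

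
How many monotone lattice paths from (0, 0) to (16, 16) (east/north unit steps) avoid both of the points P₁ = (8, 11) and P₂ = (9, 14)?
Number of paths = 485271324

Inclusion–exclusion. Total paths: C(32, 16) = 601080390. Through P₁: C(19, 8)·C(13, 8) = 97274034. Through P₂: C(23, 9)·C(9, 7) = 29418840. Since P₁ is strictly southwest of P₂, a monotone path through both must visit P₁ then P₂; paths through both = C(19, 8)·C(4, 1)·C(9, 7) = 10883808. Avoid both = 601080390 − 97274034 − 29418840 + 10883808 = 485271324.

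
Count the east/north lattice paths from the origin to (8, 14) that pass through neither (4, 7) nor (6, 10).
Number of paths = 140250

Inclusion–exclusion. Total paths: C(22, 8) = 319770. Through P₁: C(11, 4)·C(11, 4) = 108900. Through P₂: C(16, 6)·C(6, 2) = 120120. Since P₁ is strictly southwest of P₂, a monotone path through both must visit P₁ then P₂; paths through both = C(11, 4)·C(5, 2)·C(6, 2) = 49500. Avoid both = 319770 − 108900 − 120120 + 49500 = 140250.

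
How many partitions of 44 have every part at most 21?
p(44, parts ≤ 21) = 70667

Use the recurrence p(n, m) = p(n, m−1) + p(n−m, m): either the largest part is < m (count p(n, m−1)) or the largest part is exactly m (remove one copy of m, count p(n−m, m)). With p(0, ·) = 1 this gives p(44, parts ≤ 21) = 70667. (By conjugating Young diagrams, this also counts partitions of 44 into at most 21 parts.)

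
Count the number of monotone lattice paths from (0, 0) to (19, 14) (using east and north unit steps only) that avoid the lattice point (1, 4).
Number of paths = 753193650

Total paths from (0, 0) to (19, 14): C(33, 19) = 818809200. Paths through (1, 4): (paths (0, 0) → (1, 4)) × (paths (1, 4) → (19, 14)) = C(5, 1) · C(28, 18) = 5 · 13123110 = 65615550. Avoidance count = 818809200 − 65615550 = 753193650.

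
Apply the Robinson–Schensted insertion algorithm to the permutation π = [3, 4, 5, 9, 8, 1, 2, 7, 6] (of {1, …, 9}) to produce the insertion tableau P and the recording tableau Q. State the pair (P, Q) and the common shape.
P = [1, 2, 5, 6] / [3, 4, 7] / [8] / [9];  Q = [1, 2, 3, 4] / [5, 7, 8] / [6] / [9];  common shape = (4, 3, 1, 1)

Row-insert the values π_1, π_2, … into P one at a time, bumping the leftmost entry strictly greater than the inserted value down to the next row. The recording tableau Q records, in position (i, j), the step at which that cell was added to P.
  Insert 3 (step 1): P = [3];  Q = [1]
  Insert 4 (step 2): P = [3, 4];  Q = [1, 2]
  Insert 5 (step 3): P = [3, 4, 5];  Q = [1, 2, 3]
  Insert 9 (step 4): P = [3, 4, 5, 9];  Q = [1, 2, 3, 4]
  Insert 8 (step 5): P = [3, 4, 5, 8] / [9];  Q = [1, 2, 3, 4] / [5]
  Insert 1 (step 6): P = [1, 4, 5, 8] / [3] / [9];  Q = [1, 2, 3, 4] / [5] / [6]
  Insert 2 (step 7): P = [1, 2, 5, 8] / [3, 4] / [9];  Q = [1, 2, 3, 4] / [5, 7] / [6]
  Insert 7 (step 8): P = [1, 2, 5, 7] / [3, 4, 8] / [9];  Q = [1, 2, 3, 4] / [5, 7, 8] / [6]
  Insert 6 (step 9): P = [1, 2, 5, 6] / [3, 4, 7] / [8] / [9];  Q = [1, 2, 3, 4] / [5, 7, 8] / [6] / [9]
Final shape: (4, 3, 1, 1).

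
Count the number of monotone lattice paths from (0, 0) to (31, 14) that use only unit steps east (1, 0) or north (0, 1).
Number of paths = 166871334960

A monotone lattice path from (0, 0) to (31, 14) consists of 31 east steps and 14 north steps in some order, so it is determined by which 31 of the 45 steps are east. The count is C(45, 31) = 166871334960.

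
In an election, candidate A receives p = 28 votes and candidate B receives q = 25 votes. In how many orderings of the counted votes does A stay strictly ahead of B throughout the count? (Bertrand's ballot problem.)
Strict-lead orderings = 51166197843852

Total orderings of the 53 votes with 28 for A: C(53, 28) = 903936161908052. By the Bertrand ballot formula (Cycle Lemma / reflection principle), the number of orderings in which A is strictly ahead of B throughout is (p − q)/(p + q) · C(p + q, p) = (28 − 25)/(28 + 25) · 903936161908052 = 51166197843852.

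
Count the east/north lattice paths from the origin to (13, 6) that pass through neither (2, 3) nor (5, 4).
Number of paths = 19622

Inclusion–exclusion. Total paths: C(19, 13) = 27132. Through P₁: C(5, 2)·C(14, 11) = 3640. Through P₂: C(9, 5)·C(10, 8) = 5670. Since P₁ is strictly southwest of P₂, a monotone path through both must visit P₁ then P₂; paths through both = C(5, 2)·C(4, 3)·C(10, 8) = 1800. Avoid both = 27132 − 3640 − 5670 + 1800 = 19622.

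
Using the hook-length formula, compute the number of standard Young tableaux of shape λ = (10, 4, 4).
# SYT of shape (10, 4, 4) = 259896

Hook-length formula: f^λ = n! / Π hook(c), product over all cells c of the Young diagram. For λ = (10, 4, 4), n = 18 boxes. Hook lengths by row (left-to-right, top-to-bottom): [12, 11, 10, 9, 6, 5, 4, 3, 2, 1]; [5, 4, 3, 2]; [4, 3, 2, 1]. Product of hooks = 24634368000. So f^λ = 18! / 24634368000 = 6402373705728000 / 24634368000 = 259896.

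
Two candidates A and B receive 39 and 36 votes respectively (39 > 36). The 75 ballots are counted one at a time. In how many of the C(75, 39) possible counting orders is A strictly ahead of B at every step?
Strict-lead orderings = 130783058462384959036

Total orderings of the 75 votes with 39 for A: C(75, 39) = 3269576461559623975900. By the Bertrand ballot formula (Cycle Lemma / reflection principle), the number of orderings in which A is strictly ahead of B throughout is (p − q)/(p + q) · C(p + q, p) = (39 − 36)/(39 + 36) · 3269576461559623975900 = 130783058462384959036.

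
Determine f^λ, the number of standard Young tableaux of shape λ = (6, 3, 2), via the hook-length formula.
# SYT of shape (6, 3, 2) = 990

Hook-length formula: f^λ = n! / Π hook(c), product over all cells c of the Young diagram. For λ = (6, 3, 2), n = 11 boxes. Hook lengths by row (left-to-right, top-to-bottom): [8, 7, 5, 3, 2, 1]; [4, 3, 1]; [2, 1]. Product of hooks = 40320. So f^λ = 11! / 40320 = 39916800 / 40320 = 990.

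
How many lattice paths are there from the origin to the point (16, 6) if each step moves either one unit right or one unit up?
Number of paths = 74613

A monotone lattice path from (0, 0) to (16, 6) consists of 16 east steps and 6 north steps in some order, so it is determined by which 16 of the 22 steps are east. The count is C(22, 16) = 74613.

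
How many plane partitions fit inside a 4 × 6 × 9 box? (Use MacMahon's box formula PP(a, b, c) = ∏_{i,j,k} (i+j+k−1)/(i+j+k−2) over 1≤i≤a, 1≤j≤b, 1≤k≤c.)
PP(4, 6, 9) = 559299781040

Evaluate the triple product over i = 1..4, j = 1..6, k = 1..9. The factors are (2/1) · (3/2) · (4/3) · (5/4) · (6/5) · (7/6) · (8/7) · (9/8) · … (216 factors total). The numerators and denominators telescope so the product is an integer; carrying out the multiplication exactly gives PP(4, 6, 9) = 559299781040.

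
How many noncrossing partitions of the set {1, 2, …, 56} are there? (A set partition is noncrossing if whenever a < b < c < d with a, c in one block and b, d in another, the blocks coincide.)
C_56 = 6852456927844873497549658464312

These noncrossing partitions are counted by the Catalan number C_n = (1/(n + 1)) · C(2n, n). For n = 56: C_56 = (1/57) · C(112, 56) = 390590044887157789360330532465784/57 = 6852456927844873497549658464312.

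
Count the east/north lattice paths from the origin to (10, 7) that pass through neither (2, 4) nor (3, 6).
Number of paths = 16661

Inclusion–exclusion. Total paths: C(17, 10) = 19448. Through P₁: C(6, 2)·C(11, 8) = 2475. Through P₂: C(9, 3)·C(8, 7) = 672. Since P₁ is strictly southwest of P₂, a monotone path through both must visit P₁ then P₂; paths through both = C(6, 2)·C(3, 1)·C(8, 7) = 360. Avoid both = 19448 − 2475 − 672 + 360 = 16661.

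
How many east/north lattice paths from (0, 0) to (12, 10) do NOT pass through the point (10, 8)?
Number of paths = 384098

Total paths from (0, 0) to (12, 10): C(22, 12) = 646646. Paths through (10, 8): (paths (0, 0) → (10, 8)) × (paths (10, 8) → (12, 10)) = C(18, 10) · C(4, 2) = 43758 · 6 = 262548. Avoidance count = 646646 − 262548 = 384098.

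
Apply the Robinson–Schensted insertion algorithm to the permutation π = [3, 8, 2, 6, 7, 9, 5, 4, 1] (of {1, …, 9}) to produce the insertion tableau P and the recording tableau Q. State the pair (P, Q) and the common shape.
P = [1, 4, 7, 9] / [2, 5] / [3] / [6] / [8];  Q = [1, 2, 5, 6] / [3, 4] / [7] / [8] / [9];  common shape = (4, 2, 1, 1, 1)

Row-insert the values π_1, π_2, … into P one at a time, bumping the leftmost entry strictly greater than the inserted value down to the next row. The recording tableau Q records, in position (i, j), the step at which that cell was added to P.
  Insert 3 (step 1): P = [3];  Q = [1]
  Insert 8 (step 2): P = [3, 8];  Q = [1, 2]
  Insert 2 (step 3): P = [2, 8] / [3];  Q = [1, 2] / [3]
  Insert 6 (step 4): P = [2, 6] / [3, 8];  Q = [1, 2] / [3, 4]
  Insert 7 (step 5): P = [2, 6, 7] / [3, 8];  Q = [1, 2, 5] / [3, 4]
  Insert 9 (step 6): P = [2, 6, 7, 9] / [3, 8];  Q = [1, 2, 5, 6] / [3, 4]
  Insert 5 (step 7): P = [2, 5, 7, 9] / [3, 6] / [8];  Q = [1, 2, 5, 6] / [3, 4] / [7]
  Insert 4 (step 8): P = [2, 4, 7, 9] / [3, 5] / [6] / [8];  Q = [1, 2, 5, 6] / [3, 4] / [7] / [8]
  Insert 1 (step 9): P = [1, 4, 7, 9] / [2, 5] / [3] / [6] / [8];  Q = [1, 2, 5, 6] / [3, 4] / [7] / [8] / [9]
Final shape: (4, 2, 1, 1, 1).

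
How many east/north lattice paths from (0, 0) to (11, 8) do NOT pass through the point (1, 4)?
Number of paths = 70577

Total paths from (0, 0) to (11, 8): C(19, 11) = 75582. Paths through (1, 4): (paths (0, 0) → (1, 4)) × (paths (1, 4) → (11, 8)) = C(5, 1) · C(14, 10) = 5 · 1001 = 5005. Avoidance count = 75582 − 5005 = 70577.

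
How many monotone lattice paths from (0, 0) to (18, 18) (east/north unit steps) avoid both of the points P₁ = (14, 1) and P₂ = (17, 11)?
Number of paths = 8903286405

Inclusion–exclusion. Total paths: C(36, 18) = 9075135300. Through P₁: C(15, 14)·C(21, 4) = 89775. Through P₂: C(28, 17)·C(8, 1) = 171793440. Since P₁ is strictly southwest of P₂, a monotone path through both must visit P₁ then P₂; paths through both = C(15, 14)·C(13, 3)·C(8, 1) = 34320. Avoid both = 9075135300 − 89775 − 171793440 + 34320 = 8903286405.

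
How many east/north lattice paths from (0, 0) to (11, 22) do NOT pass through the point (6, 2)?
Number of paths = 192049080

Total paths from (0, 0) to (11, 22): C(33, 11) = 193536720. Paths through (6, 2): (paths (0, 0) → (6, 2)) × (paths (6, 2) → (11, 22)) = C(8, 6) · C(25, 5) = 28 · 53130 = 1487640. Avoidance count = 193536720 − 1487640 = 192049080.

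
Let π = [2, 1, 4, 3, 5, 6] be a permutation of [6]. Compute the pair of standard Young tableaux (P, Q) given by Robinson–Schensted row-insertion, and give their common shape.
P = [1, 3, 5, 6] / [2, 4];  Q = [1, 3, 5, 6] / [2, 4];  common shape = (4, 2)

Row-insert the values π_1, π_2, … into P one at a time, bumping the leftmost entry strictly greater than the inserted value down to the next row. The recording tableau Q records, in position (i, j), the step at which that cell was added to P.
  Insert 2 (step 1): P = [2];  Q = [1]
  Insert 1 (step 2): P = [1] / [2];  Q = [1] / [2]
  Insert 4 (step 3): P = [1, 4] / [2];  Q = [1, 3] / [2]
  Insert 3 (step 4): P = [1, 3] / [2, 4];  Q = [1, 3] / [2, 4]
  Insert 5 (step 5): P = [1, 3, 5] / [2, 4];  Q = [1, 3, 5] / [2, 4]
  Insert 6 (step 6): P = [1, 3, 5, 6] / [2, 4];  Q = [1, 3, 5, 6] / [2, 4]
Final shape: (4, 2).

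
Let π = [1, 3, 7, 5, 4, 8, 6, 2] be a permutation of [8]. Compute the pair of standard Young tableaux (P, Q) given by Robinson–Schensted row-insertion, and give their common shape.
P = [1, 2, 4, 6] / [3, 8] / [5] / [7];  Q = [1, 2, 3, 6] / [4, 7] / [5] / [8];  common shape = (4, 2, 1, 1)

Row-insert the values π_1, π_2, … into P one at a time, bumping the leftmost entry strictly greater than the inserted value down to the next row. The recording tableau Q records, in position (i, j), the step at which that cell was added to P.
  Insert 1 (step 1): P = [1];  Q = [1]
  Insert 3 (step 2): P = [1, 3];  Q = [1, 2]
  Insert 7 (step 3): P = [1, 3, 7];  Q = [1, 2, 3]
  Insert 5 (step 4): P = [1, 3, 5] / [7];  Q = [1, 2, 3] / [4]
  Insert 4 (step 5): P = [1, 3, 4] / [5] / [7];  Q = [1, 2, 3] / [4] / [5]
  Insert 8 (step 6): P = [1, 3, 4, 8] / [5] / [7];  Q = [1, 2, 3, 6] / [4] / [5]
  Insert 6 (step 7): P = [1, 3, 4, 6] / [5, 8] / [7];  Q = [1, 2, 3, 6] / [4, 7] / [5]
  Insert 2 (step 8): P = [1, 2, 4, 6] / [3, 8] / [5] / [7];  Q = [1, 2, 3, 6] / [4, 7] / [5] / [8]
Final shape: (4, 2, 1, 1).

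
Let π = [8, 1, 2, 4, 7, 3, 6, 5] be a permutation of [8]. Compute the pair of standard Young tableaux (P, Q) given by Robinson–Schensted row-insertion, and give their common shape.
P = [1, 2, 3, 5] / [4, 6] / [7] / [8];  Q = [1, 3, 4, 5] / [2, 7] / [6] / [8];  common shape = (4, 2, 1, 1)

Row-insert the values π_1, π_2, … into P one at a time, bumping the leftmost entry strictly greater than the inserted value down to the next row. The recording tableau Q records, in position (i, j), the step at which that cell was added to P.
  Insert 8 (step 1): P = [8];  Q = [1]
  Insert 1 (step 2): P = [1] / [8];  Q = [1] / [2]
  Insert 2 (step 3): P = [1, 2] / [8];  Q = [1, 3] / [2]
  Insert 4 (step 4): P = [1, 2, 4] / [8];  Q = [1, 3, 4] / [2]
  Insert 7 (step 5): P = [1, 2, 4, 7] / [8];  Q = [1, 3, 4, 5] / [2]
  Insert 3 (step 6): P = [1, 2, 3, 7] / [4] / [8];  Q = [1, 3, 4, 5] / [2] / [6]
  Insert 6 (step 7): P = [1, 2, 3, 6] / [4, 7] / [8];  Q = [1, 3, 4, 5] / [2, 7] / [6]
  Insert 5 (step 8): P = [1, 2, 3, 5] / [4, 6] / [7] / [8];  Q = [1, 3, 4, 5] / [2, 7] / [6] / [8]
Final shape: (4, 2, 1, 1).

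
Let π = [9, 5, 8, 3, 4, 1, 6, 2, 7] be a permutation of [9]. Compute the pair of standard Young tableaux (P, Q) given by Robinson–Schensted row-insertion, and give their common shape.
P = [1, 2, 6, 7] / [3, 4] / [5, 8] / [9];  Q = [1, 3, 7, 9] / [2, 5] / [4, 8] / [6];  common shape = (4, 2, 2, 1)

Row-insert the values π_1, π_2, … into P one at a time, bumping the leftmost entry strictly greater than the inserted value down to the next row. The recording tableau Q records, in position (i, j), the step at which that cell was added to P.
  Insert 9 (step 1): P = [9];  Q = [1]
  Insert 5 (step 2): P = [5] / [9];  Q = [1] / [2]
  Insert 8 (step 3): P = [5, 8] / [9];  Q = [1, 3] / [2]
  Insert 3 (step 4): P = [3, 8] / [5] / [9];  Q = [1, 3] / [2] / [4]
  Insert 4 (step 5): P = [3, 4] / [5, 8] / [9];  Q = [1, 3] / [2, 5] / [4]
  Insert 1 (step 6): P = [1, 4] / [3, 8] / [5] / [9];  Q = [1, 3] / [2, 5] / [4] / [6]
  Insert 6 (step 7): P = [1, 4, 6] / [3, 8] / [5] / [9];  Q = [1, 3, 7] / [2, 5] / [4] / [6]
  Insert 2 (step 8): P = [1, 2, 6] / [3, 4] / [5, 8] / [9];  Q = [1, 3, 7] / [2, 5] / [4, 8] / [6]
  Insert 7 (step 9): P = [1, 2, 6, 7] / [3, 4] / [5, 8] / [9];  Q = [1, 3, 7, 9] / [2, 5] / [4, 8] / [6]
Final shape: (4, 2, 2, 1).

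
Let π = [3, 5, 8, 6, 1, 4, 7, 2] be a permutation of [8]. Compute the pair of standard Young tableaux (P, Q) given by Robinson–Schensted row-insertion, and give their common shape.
P = [1, 2, 6, 7] / [3, 4] / [5] / [8];  Q = [1, 2, 3, 7] / [4, 6] / [5] / [8];  common shape = (4, 2, 1, 1)

Row-insert the values π_1, π_2, … into P one at a time, bumping the leftmost entry strictly greater than the inserted value down to the next row. The recording tableau Q records, in position (i, j), the step at which that cell was added to P.
  Insert 3 (step 1): P = [3];  Q = [1]
  Insert 5 (step 2): P = [3, 5];  Q = [1, 2]
  Insert 8 (step 3): P = [3, 5, 8];  Q = [1, 2, 3]
  Insert 6 (step 4): P = [3, 5, 6] / [8];  Q = [1, 2, 3] / [4]
  Insert 1 (step 5): P = [1, 5, 6] / [3] / [8];  Q = [1, 2, 3] / [4] / [5]
  Insert 4 (step 6): P = [1, 4, 6] / [3, 5] / [8];  Q = [1, 2, 3] / [4, 6] / [5]
  Insert 7 (step 7): P = [1, 4, 6, 7] / [3, 5] / [8];  Q = [1, 2, 3, 7] / [4, 6] / [5]
  Insert 2 (step 8): P = [1, 2, 6, 7] / [3, 4] / [5] / [8];  Q = [1, 2, 3, 7] / [4, 6] / [5] / [8]
Final shape: (4, 2, 1, 1).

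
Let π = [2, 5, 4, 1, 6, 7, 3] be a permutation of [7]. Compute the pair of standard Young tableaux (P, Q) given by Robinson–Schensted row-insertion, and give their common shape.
P = [1, 3, 6, 7] / [2, 4] / [5];  Q = [1, 2, 5, 6] / [3, 7] / [4];  common shape = (4, 2, 1)

Row-insert the values π_1, π_2, … into P one at a time, bumping the leftmost entry strictly greater than the inserted value down to the next row. The recording tableau Q records, in position (i, j), the step at which that cell was added to P.
  Insert 2 (step 1): P = [2];  Q = [1]
  Insert 5 (step 2): P = [2, 5];  Q = [1, 2]
  Insert 4 (step 3): P = [2, 4] / [5];  Q = [1, 2] / [3]
  Insert 1 (step 4): P = [1, 4] / [2] / [5];  Q = [1, 2] / [3] / [4]
  Insert 6 (step 5): P = [1, 4, 6] / [2] / [5];  Q = [1, 2, 5] / [3] / [4]
  Insert 7 (step 6): P = [1, 4, 6, 7] / [2] / [5];  Q = [1, 2, 5, 6] / [3] / [4]
  Insert 3 (step 7): P = [1, 3, 6, 7] / [2, 4] / [5];  Q = [1, 2, 5, 6] / [3, 7] / [4]
Final shape: (4, 2, 1).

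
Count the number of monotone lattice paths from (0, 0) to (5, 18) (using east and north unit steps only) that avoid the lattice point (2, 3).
Number of paths = 25489

Total paths from (0, 0) to (5, 18): C(23, 5) = 33649. Paths through (2, 3): (paths (0, 0) → (2, 3)) × (paths (2, 3) → (5, 18)) = C(5, 2) · C(18, 3) = 10 · 816 = 8160. Avoidance count = 33649 − 8160 = 25489.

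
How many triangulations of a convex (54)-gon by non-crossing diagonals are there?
C_52 = 29869166945772625950142417512

These polygon triangulations are counted by the Catalan number C_n = (1/(n + 1)) · C(2n, n). For n = 52: C_52 = (1/53) · C(104, 52) = 1583065848125949175357548128136/53 = 29869166945772625950142417512.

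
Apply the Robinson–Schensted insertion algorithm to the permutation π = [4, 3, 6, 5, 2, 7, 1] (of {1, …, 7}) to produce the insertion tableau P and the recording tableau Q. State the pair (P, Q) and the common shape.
P = [1, 5, 7] / [2, 6] / [3] / [4];  Q = [1, 3, 6] / [2, 4] / [5] / [7];  common shape = (3, 2, 1, 1)

Row-insert the values π_1, π_2, … into P one at a time, bumping the leftmost entry strictly greater than the inserted value down to the next row. The recording tableau Q records, in position (i, j), the step at which that cell was added to P.
  Insert 4 (step 1): P = [4];  Q = [1]
  Insert 3 (step 2): P = [3] / [4];  Q = [1] / [2]
  Insert 6 (step 3): P = [3, 6] / [4];  Q = [1, 3] / [2]
  Insert 5 (step 4): P = [3, 5] / [4, 6];  Q = [1, 3] / [2, 4]
  Insert 2 (step 5): P = [2, 5] / [3, 6] / [4];  Q = [1, 3] / [2, 4] / [5]
  Insert 7 (step 6): P = [2, 5, 7] / [3, 6] / [4];  Q = [1, 3, 6] / [2, 4] / [5]
  Insert 1 (step 7): P = [1, 5, 7] / [2, 6] / [3] / [4];  Q = [1, 3, 6] / [2, 4] / [5] / [7]
Final shape: (3, 2, 1, 1).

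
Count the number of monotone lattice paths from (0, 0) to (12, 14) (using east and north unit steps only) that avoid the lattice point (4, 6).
Number of paths = 6955000

Total paths from (0, 0) to (12, 14): C(26, 12) = 9657700. Paths through (4, 6): (paths (0, 0) → (4, 6)) × (paths (4, 6) → (12, 14)) = C(10, 4) · C(16, 8) = 210 · 12870 = 2702700. Avoidance count = 9657700 − 2702700 = 6955000.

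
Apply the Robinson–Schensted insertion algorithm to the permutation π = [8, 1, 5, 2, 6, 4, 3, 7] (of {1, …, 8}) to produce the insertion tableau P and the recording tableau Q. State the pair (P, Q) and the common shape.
P = [1, 2, 3, 7] / [4, 6] / [5] / [8];  Q = [1, 3, 5, 8] / [2, 6] / [4] / [7];  common shape = (4, 2, 1, 1)

Row-insert the values π_1, π_2, … into P one at a time, bumping the leftmost entry strictly greater than the inserted value down to the next row. The recording tableau Q records, in position (i, j), the step at which that cell was added to P.
  Insert 8 (step 1): P = [8];  Q = [1]
  Insert 1 (step 2): P = [1] / [8];  Q = [1] / [2]
  Insert 5 (step 3): P = [1, 5] / [8];  Q = [1, 3] / [2]
  Insert 2 (step 4): P = [1, 2] / [5] / [8];  Q = [1, 3] / [2] / [4]
  Insert 6 (step 5): P = [1, 2, 6] / [5] / [8];  Q = [1, 3, 5] / [2] / [4]
  Insert 4 (step 6): P = [1, 2, 4] / [5, 6] / [8];  Q = [1, 3, 5] / [2, 6] / [4]
  Insert 3 (step 7): P = [1, 2, 3] / [4, 6] / [5] / [8];  Q = [1, 3, 5] / [2, 6] / [4] / [7]
  Insert 7 (step 8): P = [1, 2, 3, 7] / [4, 6] / [5] / [8];  Q = [1, 3, 5, 8] / [2, 6] / [4] / [7]
Final shape: (4, 2, 1, 1).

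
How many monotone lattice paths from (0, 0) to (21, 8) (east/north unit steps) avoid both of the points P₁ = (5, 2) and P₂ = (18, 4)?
Number of paths = 2546422

Inclusion–exclusion. Total paths: C(29, 21) = 4292145. Through P₁: C(7, 5)·C(22, 16) = 1566873. Through P₂: C(22, 18)·C(7, 3) = 256025. Since P₁ is strictly southwest of P₂, a monotone path through both must visit P₁ then P₂; paths through both = C(7, 5)·C(15, 13)·C(7, 3) = 77175. Avoid both = 4292145 − 1566873 − 256025 + 77175 = 2546422.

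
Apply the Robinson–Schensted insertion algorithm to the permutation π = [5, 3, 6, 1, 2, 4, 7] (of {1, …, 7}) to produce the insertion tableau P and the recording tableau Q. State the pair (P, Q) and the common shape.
P = [1, 2, 4, 7] / [3, 6] / [5];  Q = [1, 3, 6, 7] / [2, 5] / [4];  common shape = (4, 2, 1)

Row-insert the values π_1, π_2, … into P one at a time, bumping the leftmost entry strictly greater than the inserted value down to the next row. The recording tableau Q records, in position (i, j), the step at which that cell was added to P.
  Insert 5 (step 1): P = [5];  Q = [1]
  Insert 3 (step 2): P = [3] / [5];  Q = [1] / [2]
  Insert 6 (step 3): P = [3, 6] / [5];  Q = [1, 3] / [2]
  Insert 1 (step 4): P = [1, 6] / [3] / [5];  Q = [1, 3] / [2] / [4]
  Insert 2 (step 5): P = [1, 2] / [3, 6] / [5];  Q = [1, 3] / [2, 5] / [4]
  Insert 4 (step 6): P = [1, 2, 4] / [3, 6] / [5];  Q = [1, 3, 6] / [2, 5] / [4]
  Insert 7 (step 7): P = [1, 2, 4, 7] / [3, 6] / [5];  Q = [1, 3, 6, 7] / [2, 5] / [4]
Final shape: (4, 2, 1).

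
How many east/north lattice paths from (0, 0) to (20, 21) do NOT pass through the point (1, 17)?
Number of paths = 269128777830

Total paths from (0, 0) to (20, 21): C(41, 20) = 269128937220. Paths through (1, 17): (paths (0, 0) → (1, 17)) × (paths (1, 17) → (20, 21)) = C(18, 1) · C(23, 19) = 18 · 8855 = 159390. Avoidance count = 269128937220 − 159390 = 269128777830.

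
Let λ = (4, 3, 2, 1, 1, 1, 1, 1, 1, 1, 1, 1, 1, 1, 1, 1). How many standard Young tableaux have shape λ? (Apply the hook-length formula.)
# SYT of shape (4, 3, 2, 1, 1, 1, 1, 1, 1, 1, 1, 1, 1, 1, 1, 1) = 827904

Hook-length formula: f^λ = n! / Π hook(c), product over all cells c of the Young diagram. For λ = (4, 3, 2, 1, 1, 1, 1, 1, 1, 1, 1, 1, 1, 1, 1, 1), n = 22 boxes. Hook lengths by row (left-to-right, top-to-bottom): [19, 5, 3, 1]; [17, 3, 1]; [15, 1]; [13]; [12]; [11]; [10]; [9]; [8]; [7]; [6]; [5]; [4]; [3]; [2]; [1]. Product of hooks = 1357646209920000. So f^λ = 22! / 1357646209920000 = 1124000727777607680000 / 1357646209920000 = 827904.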